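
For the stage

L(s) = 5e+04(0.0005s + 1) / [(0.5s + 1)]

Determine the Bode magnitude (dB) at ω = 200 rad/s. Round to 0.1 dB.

54.0 dB

At ω = 200 rad/s:
zero (1 + j200·0.0005) = 1 + j0.1 → |·| ≈ 1.005, ∠ ≈ 5.71°
pole (1 + j200·0.5) = 1 + j100 → |·| ≈ 100, ∠ ≈ 89.43°
|L| = 5e+04 · 1.005 / (100) ≈ 502.5
Gain = 20 log₁₀(502.5) ≈ 54.02 dB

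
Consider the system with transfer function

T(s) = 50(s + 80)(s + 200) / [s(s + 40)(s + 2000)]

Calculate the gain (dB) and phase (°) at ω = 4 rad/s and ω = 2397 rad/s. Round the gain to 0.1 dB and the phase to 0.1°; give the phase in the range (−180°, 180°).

ω = 4: 7.9 dB, -91.8°; ω = 2397: -35.9 dB, -55.9°

At s = jω = j4:
zero (s+80): 80 + j4 → |·| = √(80²+4²) = √6416 ≈ 80.1, ∠ = arctan(4/80) ≈ 2.86°
zero (s+200): 200 + j4 → |·| = √(200²+4²) = √40016 ≈ 200.04, ∠ = arctan(4/200) ≈ 1.15°
pole (s+40): 40 + j4 → |·| = √(40²+4²) = √1616 ≈ 40.2, ∠ = arctan(4/40) ≈ 5.71°
pole (s+2000): 2000 + j4 → |·| = √(2000²+4²) = √4000016 ≈ 2000, ∠ = arctan(4/2000) ≈ 0.11°
pole at origin: |s| = 4, ∠ = 90.00° (in denominator)
|T| = 50 · 16023 / 3.216e+05 ≈ 2.4911
Gain = 20 log₁₀(2.4911) ≈ 7.93 dB
∠T = 4.01° − 95.82° = -91.81°

At s = jω = j2397:
zero (s+80): 80 + j2397 → |·| = √(80²+2397²) = √5752009 ≈ 2398.3, ∠ = arctan(2397/80) ≈ 88.09°
zero (s+200): 200 + j2397 → |·| = √(200²+2397²) = √5785609 ≈ 2405.3, ∠ = arctan(2397/200) ≈ 85.23°
pole (s+40): 40 + j2397 → |·| = √(40²+2397²) = √5747209 ≈ 2397.3, ∠ = arctan(2397/40) ≈ 89.04°
pole (s+2000): 2000 + j2397 → |·| = √(2000²+2397²) = √9745609 ≈ 3121.8, ∠ = arctan(2397/2000) ≈ 50.16°
pole at origin: |s| = 2397, ∠ = 90.00° (in denominator)
|T| = 50 · 5.7686e+06 / 1.7939e+10 ≈ 0.016078
Gain = 20 log₁₀(0.016078) ≈ -35.88 dB
∠T = 173.32° − 229.20° = -55.88°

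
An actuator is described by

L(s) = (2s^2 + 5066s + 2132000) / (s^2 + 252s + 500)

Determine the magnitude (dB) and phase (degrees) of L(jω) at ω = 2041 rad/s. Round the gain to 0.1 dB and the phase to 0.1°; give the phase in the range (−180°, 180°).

9.2 dB, -52.0°

Substitute s = j2041:
Numerator: 2(j2041)^2 + 5066(j2041) + 2132000 = -6199362 + j10339706
Denominator: (j2041)^2 + 252(j2041) + 500 = -4165181 + j514332
|N| = √(6199362² + 10339706²) ≈ 1.2056e+07, ∠N ≈ 120.95°
|D| = √(4165181² + 514332²) ≈ 4.1968e+06, ∠D ≈ 172.96°
|L| = 1.2056e+07 / 4.1968e+06 ≈ 2.8727
Gain = 20 log₁₀(2.8727) ≈ 9.17 dB
∠L = 120.95° − 172.96° = -52.01°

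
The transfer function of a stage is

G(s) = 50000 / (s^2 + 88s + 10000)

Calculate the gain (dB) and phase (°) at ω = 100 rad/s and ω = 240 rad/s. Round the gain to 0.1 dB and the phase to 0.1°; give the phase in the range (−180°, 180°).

At s = jω = j100:
quadratic: (j100)² + 88·j100 + 10000 = 0 + j8800 → |·| ≈ 8800, ∠ ≈ 90.00°
|G| = 50000 / 8800 ≈ 5.6818
Gain = 20 log₁₀(5.6818) ≈ 15.09 dB
∠G = 0.00° − 90.00° = -90.00°

At s = jω = j240:
quadratic: (j240)² + 88·j240 + 10000 = -47600 + j21120 → |·| ≈ 52075, ∠ ≈ 156.07°
|G| = 50000 / 52075 ≈ 0.96015
Gain = 20 log₁₀(0.96015) ≈ -0.35 dB
∠G = 0.00° − 156.07° = -156.07°

ω = 100: 15.1 dB, -90.0°; ω = 240: -0.4 dB, -156.1°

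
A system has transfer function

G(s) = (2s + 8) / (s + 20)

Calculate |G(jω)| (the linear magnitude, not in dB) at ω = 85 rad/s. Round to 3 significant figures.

Substitute s = j85:
Numerator: 2(j85) + 8 = 8 + j170
Denominator: (j85) + 20 = 20 + j85
|N| = √(8² + 170²) ≈ 170.19, ∠N ≈ 87.31°
|D| = √(20² + 85²) ≈ 87.321, ∠D ≈ 76.76°
|G| = 170.19 / 87.321 ≈ 1.949

1.95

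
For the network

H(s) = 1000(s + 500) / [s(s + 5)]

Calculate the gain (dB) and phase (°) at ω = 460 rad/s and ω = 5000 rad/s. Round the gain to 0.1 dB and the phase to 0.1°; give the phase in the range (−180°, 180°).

At s = jω = j460:
zero (s+500): 500 + j460 → |·| = √(500²+460²) = √461600 ≈ 679.41, ∠ = arctan(460/500) ≈ 42.61°
pole (s+5): 5 + j460 → |·| = √(5²+460²) = √211625 ≈ 460.03, ∠ = arctan(460/5) ≈ 89.38°
pole at origin: |s| = 460, ∠ = 90.00° (in denominator)
|H| = 1000 · 679.41 / 2.1161e+05 ≈ 3.2107
Gain = 20 log₁₀(3.2107) ≈ 10.13 dB
∠H = 42.61° − 179.38° = -136.77°

At s = jω = j5000:
zero (s+500): 500 + j5000 → |·| = √(500²+5000²) = √25250000 ≈ 5024.9, ∠ = arctan(5000/500) ≈ 84.29°
pole (s+5): 5 + j5000 → |·| = √(5²+5000²) = √25000025 ≈ 5000, ∠ = arctan(5000/5) ≈ 89.94°
pole at origin: |s| = 5000, ∠ = 90.00° (in denominator)
|H| = 1000 · 5024.9 / 2.5e+07 ≈ 0.201
Gain = 20 log₁₀(0.201) ≈ -13.94 dB
∠H = 84.29° − 179.94° = -95.65°

ω = 460: 10.1 dB, -136.8°; ω = 5000: -13.9 dB, -95.7°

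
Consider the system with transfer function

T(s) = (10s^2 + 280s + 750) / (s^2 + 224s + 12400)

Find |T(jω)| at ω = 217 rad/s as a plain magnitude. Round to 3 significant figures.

7.94

Substitute s = j217:
Numerator: 10(j217)^2 + 280(j217) + 750 = -470140 + j60760
Denominator: (j217)^2 + 224(j217) + 12400 = -34689 + j48608
|N| = √(470140² + 60760²) ≈ 4.7405e+05, ∠N ≈ 172.64°
|D| = √(34689² + 48608²) ≈ 59717, ∠D ≈ 125.51°
|T| = 4.7405e+05 / 59717 ≈ 7.9383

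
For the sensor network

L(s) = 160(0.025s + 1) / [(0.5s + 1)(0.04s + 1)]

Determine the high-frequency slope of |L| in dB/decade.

-20 dB/decade

Each pole contributes −20 dB/decade at high frequency; each zero contributes +20 dB/decade.
Net: 1 zero(s) − 2 pole(s) → -20 dB/decade.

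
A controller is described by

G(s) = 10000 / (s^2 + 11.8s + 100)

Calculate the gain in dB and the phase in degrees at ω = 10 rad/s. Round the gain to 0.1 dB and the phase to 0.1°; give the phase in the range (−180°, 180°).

38.6 dB, -90.0°

At s = jω = j10:
quadratic: (j10)² + 11.8·j10 + 100 = 0 + j118 → |·| ≈ 118, ∠ ≈ 90.00°
|G| = 10000 / 118 ≈ 84.746
Gain = 20 log₁₀(84.746) ≈ 38.56 dB
∠G = 0.00° − 90.00° = -90.00°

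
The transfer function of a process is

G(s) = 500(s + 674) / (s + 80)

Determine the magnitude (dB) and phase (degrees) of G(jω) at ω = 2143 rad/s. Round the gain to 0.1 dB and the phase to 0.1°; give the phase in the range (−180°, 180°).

At s = jω = j2143:
zero (s+674): 674 + j2143 → |·| = √(674²+2143²) = √5046725 ≈ 2246.5, ∠ = arctan(2143/674) ≈ 72.54°
pole (s+80): 80 + j2143 → |·| = √(80²+2143²) = √4598849 ≈ 2144.5, ∠ = arctan(2143/80) ≈ 87.86°
|G| = 500 · 2246.5 / 2144.5 ≈ 523.78
Gain = 20 log₁₀(523.78) ≈ 54.38 dB
∠G = 72.54° − 87.86° = -15.32°

54.4 dB, -15.3°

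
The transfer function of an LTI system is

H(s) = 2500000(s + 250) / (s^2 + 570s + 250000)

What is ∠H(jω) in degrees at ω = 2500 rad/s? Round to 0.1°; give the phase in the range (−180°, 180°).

-82.4°

At s = jω = j2500:
zero (s+250): 250 + j2500 → |·| = √(250²+2500²) = √6312500 ≈ 2512.5, ∠ = arctan(2500/250) ≈ 84.29°
quadratic: (j2500)² + 570·j2500 + 250000 = -6000000 + j1425000 → |·| ≈ 6.1669e+06, ∠ ≈ 166.64°
∠H = 84.29° − 166.64° = -82.35°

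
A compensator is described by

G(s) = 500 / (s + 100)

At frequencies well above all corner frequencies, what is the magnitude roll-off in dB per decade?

Each pole contributes −20 dB/decade at high frequency; each zero contributes +20 dB/decade.
Net: 0 zero(s) − 1 pole(s) → -20 dB/decade.

-20 dB/decade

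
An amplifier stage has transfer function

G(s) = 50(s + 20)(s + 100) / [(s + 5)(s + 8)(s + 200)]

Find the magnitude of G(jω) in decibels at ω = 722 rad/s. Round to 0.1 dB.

At s = jω = j722:
zero (s+20): 20 + j722 → |·| = √(20²+722²) = √521684 ≈ 722.28, ∠ = arctan(722/20) ≈ 88.41°
zero (s+100): 100 + j722 → |·| = √(100²+722²) = √531284 ≈ 728.89, ∠ = arctan(722/100) ≈ 82.11°
pole (s+5): 5 + j722 → |·| = √(5²+722²) = √521309 ≈ 722.02, ∠ = arctan(722/5) ≈ 89.60°
pole (s+8): 8 + j722 → |·| = √(8²+722²) = √521348 ≈ 722.04, ∠ = arctan(722/8) ≈ 89.37°
pole (s+200): 200 + j722 → |·| = √(200²+722²) = √561284 ≈ 749.19, ∠ = arctan(722/200) ≈ 74.52°
|G| = 50 · 5.2646e+05 / 3.9057e+08 ≈ 0.067396
Gain = 20 log₁₀(0.067396) ≈ -23.43 dB

-23.4 dB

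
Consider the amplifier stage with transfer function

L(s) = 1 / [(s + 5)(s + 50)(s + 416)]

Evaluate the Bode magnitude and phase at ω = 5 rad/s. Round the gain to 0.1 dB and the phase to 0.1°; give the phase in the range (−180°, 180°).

At s = jω = j5:
pole (s+5): 5 + j5 → |·| = √(5²+5²) = √50 ≈ 7.0711, ∠ = arctan(5/5) ≈ 45.00°
pole (s+50): 50 + j5 → |·| = √(50²+5²) = √2525 ≈ 50.249, ∠ = arctan(5/50) ≈ 5.71°
pole (s+416): 416 + j5 → |·| = √(416²+5²) = √173081 ≈ 416.03, ∠ = arctan(5/416) ≈ 0.69°
|L| = 1 / 1.4782e+05 ≈ 6.765e-06
Gain = 20 log₁₀(6.765e-06) ≈ -103.39 dB
∠L = 0.00° − 51.40° = -51.40°

-103.4 dB, -51.4°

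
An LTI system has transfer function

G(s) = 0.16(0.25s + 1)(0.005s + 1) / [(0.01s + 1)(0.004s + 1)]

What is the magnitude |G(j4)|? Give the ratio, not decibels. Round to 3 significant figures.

At ω = 4 rad/s:
zero (1 + j4·0.25) = 1 + j1 → |·| ≈ 1.4142, ∠ ≈ 45.00°
zero (1 + j4·0.005) = 1 + j0.02 → |·| ≈ 1.0002, ∠ ≈ 1.15°
pole (1 + j4·0.01) = 1 + j0.04 → |·| ≈ 1.0008, ∠ ≈ 2.29°
pole (1 + j4·0.004) = 1 + j0.016 → |·| ≈ 1.0001, ∠ ≈ 0.92°
|G| = 0.16 · 1.4142 · 1.0002 / (1.0008 · 1.0001) ≈ 0.22611

0.226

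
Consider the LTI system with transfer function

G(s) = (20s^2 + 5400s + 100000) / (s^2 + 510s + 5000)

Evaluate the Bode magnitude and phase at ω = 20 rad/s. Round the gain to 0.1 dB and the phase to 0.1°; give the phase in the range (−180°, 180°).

22.1 dB, -16.2°

Substitute s = j20:
Numerator: 20(j20)^2 + 5400(j20) + 100000 = 92000 + j108000
Denominator: (j20)^2 + 510(j20) + 5000 = 4600 + j10200
|N| = √(92000² + 108000²) ≈ 1.4187e+05, ∠N ≈ 49.57°
|D| = √(4600² + 10200²) ≈ 11189, ∠D ≈ 65.73°
|G| = 1.4187e+05 / 11189 ≈ 12.679
Gain = 20 log₁₀(12.679) ≈ 22.06 dB
∠G = 49.57° − 65.73° = -16.16°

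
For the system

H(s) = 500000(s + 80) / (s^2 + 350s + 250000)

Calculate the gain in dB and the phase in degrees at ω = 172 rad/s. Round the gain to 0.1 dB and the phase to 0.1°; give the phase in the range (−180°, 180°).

At s = jω = j172:
zero (s+80): 80 + j172 → |·| = √(80²+172²) = √35984 ≈ 189.69, ∠ = arctan(172/80) ≈ 65.06°
quadratic: (j172)² + 350·j172 + 250000 = 220416 + j60200 → |·| ≈ 2.2849e+05, ∠ ≈ 15.28°
|H| = 500000 · 189.69 / 2.2849e+05 ≈ 415.09
Gain = 20 log₁₀(415.09) ≈ 52.36 dB
∠H = 65.06° − 15.28° = 49.78°

52.4 dB, 49.8°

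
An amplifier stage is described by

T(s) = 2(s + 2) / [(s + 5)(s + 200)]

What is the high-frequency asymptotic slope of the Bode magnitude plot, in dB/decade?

Each pole contributes −20 dB/decade at high frequency; each zero contributes +20 dB/decade.
Net: 1 zero(s) − 2 pole(s) → -20 dB/decade.

-20 dB/decade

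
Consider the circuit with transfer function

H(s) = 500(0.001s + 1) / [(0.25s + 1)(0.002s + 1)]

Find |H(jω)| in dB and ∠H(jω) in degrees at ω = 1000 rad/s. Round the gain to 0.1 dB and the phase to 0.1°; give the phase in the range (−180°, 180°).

At ω = 1000 rad/s:
zero (1 + j1000·0.001) = 1 + j1 → |·| ≈ 1.4142, ∠ ≈ 45.00°
pole (1 + j1000·0.25) = 1 + j250 → |·| ≈ 250, ∠ ≈ 89.77°
pole (1 + j1000·0.002) = 1 + j2 → |·| ≈ 2.2361, ∠ ≈ 63.43°
|H| = 500 · 1.4142 / (250 · 2.2361) ≈ 1.2649
Gain = 20 log₁₀(1.2649) ≈ 2.04 dB
∠H = (45.00°) − (89.77° + 63.43°) = -108.20°

2.0 dB, -108.2°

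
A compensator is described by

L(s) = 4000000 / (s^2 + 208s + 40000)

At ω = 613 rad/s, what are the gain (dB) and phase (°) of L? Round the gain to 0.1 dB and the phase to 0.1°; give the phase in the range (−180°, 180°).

At s = jω = j613:
quadratic: (j613)² + 208·j613 + 40000 = -335769 + j127504 → |·| ≈ 3.5916e+05, ∠ ≈ 159.21°
|L| = 4000000 / 3.5916e+05 ≈ 11.137
Gain = 20 log₁₀(11.137) ≈ 20.94 dB
∠L = 0.00° − 159.21° = -159.21°

20.9 dB, -159.2°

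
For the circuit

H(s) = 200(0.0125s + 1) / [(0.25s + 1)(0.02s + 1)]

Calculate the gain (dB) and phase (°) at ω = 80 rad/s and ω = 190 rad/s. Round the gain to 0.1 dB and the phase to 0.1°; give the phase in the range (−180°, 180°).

At ω = 80 rad/s:
zero (1 + j80·0.0125) = 1 + j1 → |·| ≈ 1.4142, ∠ ≈ 45.00°
pole (1 + j80·0.25) = 1 + j20 → |·| ≈ 20.025, ∠ ≈ 87.14°
pole (1 + j80·0.02) = 1 + j1.6 → |·| ≈ 1.8868, ∠ ≈ 57.99°
|H| = 200 · 1.4142 / (20.025 · 1.8868) ≈ 7.4859
Gain = 20 log₁₀(7.4859) ≈ 17.48 dB
∠H = (45.00°) − (87.14° + 57.99°) = -100.13°

At ω = 190 rad/s:
zero (1 + j190·0.0125) = 1 + j2.375 → |·| ≈ 2.5769, ∠ ≈ 67.17°
pole (1 + j190·0.25) = 1 + j47.5 → |·| ≈ 47.511, ∠ ≈ 88.79°
pole (1 + j190·0.02) = 1 + j3.8 → |·| ≈ 3.9294, ∠ ≈ 75.26°
|H| = 200 · 2.5769 / (47.511 · 3.9294) ≈ 2.7606
Gain = 20 log₁₀(2.7606) ≈ 8.82 dB
∠H = (67.17°) − (88.79° + 75.26°) = -96.88°

ω = 80: 17.5 dB, -100.1°; ω = 190: 8.8 dB, -96.9°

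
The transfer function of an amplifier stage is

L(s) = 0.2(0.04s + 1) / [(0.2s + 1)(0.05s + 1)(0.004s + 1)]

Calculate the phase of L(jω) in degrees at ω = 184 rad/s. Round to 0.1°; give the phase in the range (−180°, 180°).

-126.3°

At ω = 184 rad/s:
zero (1 + j184·0.04) = 1 + j7.36 → |·| ≈ 7.4276, ∠ ≈ 82.26°
pole (1 + j184·0.2) = 1 + j36.8 → |·| ≈ 36.814, ∠ ≈ 88.44°
pole (1 + j184·0.05) = 1 + j9.2 → |·| ≈ 9.2542, ∠ ≈ 83.80°
pole (1 + j184·0.004) = 1 + j0.736 → |·| ≈ 1.2417, ∠ ≈ 36.35°
∠L = (82.26°) − (88.44° + 83.80° + 36.35°) = -126.33°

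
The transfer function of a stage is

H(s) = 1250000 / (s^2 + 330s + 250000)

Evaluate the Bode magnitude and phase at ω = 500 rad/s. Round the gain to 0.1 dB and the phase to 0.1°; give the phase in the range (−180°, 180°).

17.6 dB, -90.0°

At s = jω = j500:
quadratic: (j500)² + 330·j500 + 250000 = 0 + j165000 → |·| ≈ 1.65e+05, ∠ ≈ 90.00°
|H| = 1250000 / 1.65e+05 ≈ 7.5758
Gain = 20 log₁₀(7.5758) ≈ 17.59 dB
∠H = 0.00° − 90.00° = -90.00°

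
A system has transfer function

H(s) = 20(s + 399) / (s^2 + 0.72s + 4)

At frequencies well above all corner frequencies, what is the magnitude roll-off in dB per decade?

Each pole contributes −20 dB/decade at high frequency; each zero contributes +20 dB/decade.
Net: 1 zero(s) − 2 pole(s) → -20 dB/decade.

-20 dB/decade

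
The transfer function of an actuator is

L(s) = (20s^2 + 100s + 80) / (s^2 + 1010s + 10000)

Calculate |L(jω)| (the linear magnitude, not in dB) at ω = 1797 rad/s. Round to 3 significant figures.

17.5

Substitute s = j1797:
Numerator: 20(j1797)^2 + 100(j1797) + 80 = -64584100 + j179700
Denominator: (j1797)^2 + 1010(j1797) + 10000 = -3219209 + j1814970
|N| = √(64584100² + 179700²) ≈ 6.4584e+07, ∠N ≈ 179.84°
|D| = √(3219209² + 1814970²) ≈ 3.6956e+06, ∠D ≈ 150.59°
|L| = 6.4584e+07 / 3.6956e+06 ≈ 17.476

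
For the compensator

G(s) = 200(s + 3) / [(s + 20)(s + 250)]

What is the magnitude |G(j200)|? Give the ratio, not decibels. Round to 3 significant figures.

0.622

At s = jω = j200:
zero (s+3): 3 + j200 → |·| = √(3²+200²) = √40009 ≈ 200.02, ∠ = arctan(200/3) ≈ 89.14°
pole (s+20): 20 + j200 → |·| = √(20²+200²) = √40400 ≈ 201, ∠ = arctan(200/20) ≈ 84.29°
pole (s+250): 250 + j200 → |·| = √(250²+200²) = √102500 ≈ 320.16, ∠ = arctan(200/250) ≈ 38.66°
|G| = 200 · 200.02 / 64352 ≈ 0.62164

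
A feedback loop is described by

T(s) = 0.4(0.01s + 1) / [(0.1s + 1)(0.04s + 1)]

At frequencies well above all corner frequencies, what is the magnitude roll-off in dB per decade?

Each pole contributes −20 dB/decade at high frequency; each zero contributes +20 dB/decade.
Net: 1 zero(s) − 2 pole(s) → -20 dB/decade.

-20 dB/decade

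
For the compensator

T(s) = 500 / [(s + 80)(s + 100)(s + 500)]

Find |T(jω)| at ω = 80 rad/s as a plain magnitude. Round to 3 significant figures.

At s = jω = j80:
pole (s+80): 80 + j80 → |·| = √(80²+80²) = √12800 ≈ 113.14, ∠ = arctan(80/80) ≈ 45.00°
pole (s+100): 100 + j80 → |·| = √(100²+80²) = √16400 ≈ 128.06, ∠ = arctan(80/100) ≈ 38.66°
pole (s+500): 500 + j80 → |·| = √(500²+80²) = √256400 ≈ 506.36, ∠ = arctan(80/500) ≈ 9.09°
|T| = 500 / 7.3365e+06 ≈ 6.8152e-05

6.82e-05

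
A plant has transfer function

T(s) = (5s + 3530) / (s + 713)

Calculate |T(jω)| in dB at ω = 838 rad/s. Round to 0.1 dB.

13.9 dB

Substitute s = j838:
Numerator: 5(j838) + 3530 = 3530 + j4190
Denominator: (j838) + 713 = 713 + j838
|N| = √(3530² + 4190²) ≈ 5478.8, ∠N ≈ 49.89°
|D| = √(713² + 838²) ≈ 1100.3, ∠D ≈ 49.61°
|T| = 5478.8 / 1100.3 ≈ 4.9794
Gain = 20 log₁₀(4.9794) ≈ 13.94 dB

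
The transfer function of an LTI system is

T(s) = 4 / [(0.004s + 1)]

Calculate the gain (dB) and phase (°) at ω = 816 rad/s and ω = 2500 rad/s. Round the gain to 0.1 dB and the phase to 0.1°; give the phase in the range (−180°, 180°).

At ω = 816 rad/s:
pole (1 + j816·0.004) = 1 + j3.264 → |·| ≈ 3.4138, ∠ ≈ 72.97°
|T| = 4 · 1 / (3.4138) ≈ 1.1717
Gain = 20 log₁₀(1.1717) ≈ 1.38 dB
∠T = (0°) − (72.97°) = -72.97°

At ω = 2500 rad/s:
pole (1 + j2500·0.004) = 1 + j10 → |·| ≈ 10.05, ∠ ≈ 84.29°
|T| = 4 · 1 / (10.05) ≈ 0.39801
Gain = 20 log₁₀(0.39801) ≈ -8.00 dB
∠T = (0°) − (84.29°) = -84.29°

ω = 816: 1.4 dB, -73.0°; ω = 2500: -8.0 dB, -84.3°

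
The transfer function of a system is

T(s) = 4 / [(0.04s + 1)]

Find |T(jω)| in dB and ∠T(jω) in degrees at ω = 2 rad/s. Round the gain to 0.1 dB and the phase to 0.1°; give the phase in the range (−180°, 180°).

12.0 dB, -4.6°

At ω = 2 rad/s:
pole (1 + j2·0.04) = 1 + j0.08 → |·| ≈ 1.0032, ∠ ≈ 4.57°
|T| = 4 · 1 / (1.0032) ≈ 3.9872
Gain = 20 log₁₀(3.9872) ≈ 12.01 dB
∠T = (0°) − (4.57°) = -4.57°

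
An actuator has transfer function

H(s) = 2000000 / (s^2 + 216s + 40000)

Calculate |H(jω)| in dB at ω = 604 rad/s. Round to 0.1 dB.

15.1 dB

At s = jω = j604:
quadratic: (j604)² + 216·j604 + 40000 = -324816 + j130464 → |·| ≈ 3.5004e+05, ∠ ≈ 158.12°
|H| = 2000000 / 3.5004e+05 ≈ 5.7136
Gain = 20 log₁₀(5.7136) ≈ 15.14 dB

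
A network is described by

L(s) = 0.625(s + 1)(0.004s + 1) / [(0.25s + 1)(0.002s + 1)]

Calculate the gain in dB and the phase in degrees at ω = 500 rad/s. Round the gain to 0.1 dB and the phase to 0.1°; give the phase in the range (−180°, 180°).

At ω = 500 rad/s:
zero (1 + j500·1) = 1 + j500 → |·| ≈ 500, ∠ ≈ 89.89°
zero (1 + j500·0.004) = 1 + j2 → |·| ≈ 2.2361, ∠ ≈ 63.43°
pole (1 + j500·0.25) = 1 + j125 → |·| ≈ 125, ∠ ≈ 89.54°
pole (1 + j500·0.002) = 1 + j1 → |·| ≈ 1.4142, ∠ ≈ 45.00°
|L| = 0.625 · 500 · 2.2361 / (125 · 1.4142) ≈ 3.9529
Gain = 20 log₁₀(3.9529) ≈ 11.94 dB
∠L = (89.89° + 63.43°) − (89.54° + 45.00°) = 18.78°

11.9 dB, 18.8°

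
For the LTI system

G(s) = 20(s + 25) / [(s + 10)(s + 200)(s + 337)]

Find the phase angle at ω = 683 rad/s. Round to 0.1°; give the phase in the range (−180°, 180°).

-138.7°

At s = jω = j683:
zero (s+25): 25 + j683 → |·| = √(25²+683²) = √467114 ≈ 683.46, ∠ = arctan(683/25) ≈ 87.90°
pole (s+10): 10 + j683 → |·| = √(10²+683²) = √466589 ≈ 683.07, ∠ = arctan(683/10) ≈ 89.16°
pole (s+200): 200 + j683 → |·| = √(200²+683²) = √506489 ≈ 711.68, ∠ = arctan(683/200) ≈ 73.68°
pole (s+337): 337 + j683 → |·| = √(337²+683²) = √580058 ≈ 761.62, ∠ = arctan(683/337) ≈ 63.74°
∠G = 87.90° − 226.58° = -138.68°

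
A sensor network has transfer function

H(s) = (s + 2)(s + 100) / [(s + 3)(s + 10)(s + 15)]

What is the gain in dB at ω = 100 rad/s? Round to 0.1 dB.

-37.1 dB

At s = jω = j100:
zero (s+2): 2 + j100 → |·| = √(2²+100²) = √10004 ≈ 100.02, ∠ = arctan(100/2) ≈ 88.85°
zero (s+100): 100 + j100 → |·| = √(100²+100²) = √20000 ≈ 141.42, ∠ = arctan(100/100) ≈ 45.00°
pole (s+3): 3 + j100 → |·| = √(3²+100²) = √10009 ≈ 100.04, ∠ = arctan(100/3) ≈ 88.28°
pole (s+10): 10 + j100 → |·| = √(10²+100²) = √10100 ≈ 100.5, ∠ = arctan(100/10) ≈ 84.29°
pole (s+15): 15 + j100 → |·| = √(15²+100²) = √10225 ≈ 101.12, ∠ = arctan(100/15) ≈ 81.47°
|H| = 1 · 14145 / 1.0167e+06 ≈ 0.013913
Gain = 20 log₁₀(0.013913) ≈ -37.13 dB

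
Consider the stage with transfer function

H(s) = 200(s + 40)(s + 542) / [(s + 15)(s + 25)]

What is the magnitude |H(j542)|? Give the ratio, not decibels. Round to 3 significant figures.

At s = jω = j542:
zero (s+40): 40 + j542 → |·| = √(40²+542²) = √295364 ≈ 543.47, ∠ = arctan(542/40) ≈ 85.78°
zero (s+542): 542 + j542 → |·| = √(542²+542²) = √587528 ≈ 766.5, ∠ = arctan(542/542) ≈ 45.00°
pole (s+15): 15 + j542 → |·| = √(15²+542²) = √293989 ≈ 542.21, ∠ = arctan(542/15) ≈ 88.41°
pole (s+25): 25 + j542 → |·| = √(25²+542²) = √294389 ≈ 542.58, ∠ = arctan(542/25) ≈ 87.36°
|H| = 200 · 4.1657e+05 / 2.9419e+05 ≈ 283.2

283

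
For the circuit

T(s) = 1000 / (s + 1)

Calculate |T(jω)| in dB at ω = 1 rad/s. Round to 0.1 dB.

57.0 dB

Substitute s = j1:
Numerator: 1000 = 1000 + j0
Denominator: (j1) + 1 = 1 + j1
|N| = √(1000² + 0²) ≈ 1000, ∠N ≈ 0.00°
|D| = √(1² + 1²) ≈ 1.4142, ∠D ≈ 45.00°
|T| = 1000 / 1.4142 ≈ 707.11
Gain = 20 log₁₀(707.11) ≈ 56.99 dB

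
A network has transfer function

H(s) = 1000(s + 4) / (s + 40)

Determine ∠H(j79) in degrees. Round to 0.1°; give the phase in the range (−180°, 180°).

24.0°

At s = jω = j79:
zero (s+4): 4 + j79 → |·| = √(4²+79²) = √6257 ≈ 79.101, ∠ = arctan(79/4) ≈ 87.10°
pole (s+40): 40 + j79 → |·| = √(40²+79²) = √7841 ≈ 88.549, ∠ = arctan(79/40) ≈ 63.15°
∠H = 87.10° − 63.15° = 23.95°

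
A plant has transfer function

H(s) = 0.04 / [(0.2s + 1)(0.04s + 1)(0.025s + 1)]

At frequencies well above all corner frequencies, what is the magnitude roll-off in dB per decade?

Each pole contributes −20 dB/decade at high frequency; each zero contributes +20 dB/decade.
Net: 0 zero(s) − 3 pole(s) → -60 dB/decade.

-60 dB/decade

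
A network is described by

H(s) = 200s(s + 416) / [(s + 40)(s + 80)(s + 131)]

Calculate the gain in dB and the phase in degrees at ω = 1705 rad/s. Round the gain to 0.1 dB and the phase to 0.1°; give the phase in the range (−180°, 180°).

-18.4 dB, -95.3°

At s = jω = j1705:
zero (s+416): 416 + j1705 → |·| = √(416²+1705²) = √3080081 ≈ 1755, ∠ = arctan(1705/416) ≈ 76.29°
zero at origin: s = j1705 → |·| = 1705, ∠ = 90.00°
pole (s+40): 40 + j1705 → |·| = √(40²+1705²) = √2908625 ≈ 1705.5, ∠ = arctan(1705/40) ≈ 88.66°
pole (s+80): 80 + j1705 → |·| = √(80²+1705²) = √2913425 ≈ 1706.9, ∠ = arctan(1705/80) ≈ 87.31°
pole (s+131): 131 + j1705 → |·| = √(131²+1705²) = √2924186 ≈ 1710, ∠ = arctan(1705/131) ≈ 85.61°
|H| = 200 · 2.9923e+06 / 4.978e+09 ≈ 0.12022
Gain = 20 log₁₀(0.12022) ≈ -18.40 dB
∠H = 166.29° − 261.58° = -95.29°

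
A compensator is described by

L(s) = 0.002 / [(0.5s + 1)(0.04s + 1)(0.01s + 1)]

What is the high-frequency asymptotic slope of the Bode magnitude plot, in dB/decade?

-60 dB/decade

Each pole contributes −20 dB/decade at high frequency; each zero contributes +20 dB/decade.
Net: 0 zero(s) − 3 pole(s) → -60 dB/decade.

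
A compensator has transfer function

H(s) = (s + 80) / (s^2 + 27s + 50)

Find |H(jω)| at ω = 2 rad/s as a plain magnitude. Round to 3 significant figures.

1.13

Substitute s = j2:
Numerator: (j2) + 80 = 80 + j2
Denominator: (j2)^2 + 27(j2) + 50 = 46 + j54
|N| = √(80² + 2²) ≈ 80.025, ∠N ≈ 1.43°
|D| = √(46² + 54²) ≈ 70.937, ∠D ≈ 49.57°
|H| = 80.025 / 70.937 ≈ 1.1281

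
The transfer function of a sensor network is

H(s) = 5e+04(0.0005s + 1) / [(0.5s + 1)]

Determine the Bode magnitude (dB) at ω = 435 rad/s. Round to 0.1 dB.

At ω = 435 rad/s:
zero (1 + j435·0.0005) = 1 + j0.2175 → |·| ≈ 1.0234, ∠ ≈ 12.27°
pole (1 + j435·0.5) = 1 + j217.5 → |·| ≈ 217.5, ∠ ≈ 89.74°
|H| = 5e+04 · 1.0234 / (217.5) ≈ 235.26
Gain = 20 log₁₀(235.26) ≈ 47.43 dB

47.4 dB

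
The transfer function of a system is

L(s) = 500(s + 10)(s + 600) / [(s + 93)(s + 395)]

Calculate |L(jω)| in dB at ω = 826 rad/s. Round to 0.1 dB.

54.9 dB

At s = jω = j826:
zero (s+10): 10 + j826 → |·| = √(10²+826²) = √682376 ≈ 826.06, ∠ = arctan(826/10) ≈ 89.31°
zero (s+600): 600 + j826 → |·| = √(600²+826²) = √1042276 ≈ 1020.9, ∠ = arctan(826/600) ≈ 54.01°
pole (s+93): 93 + j826 → |·| = √(93²+826²) = √690925 ≈ 831.22, ∠ = arctan(826/93) ≈ 83.58°
pole (s+395): 395 + j826 → |·| = √(395²+826²) = √838301 ≈ 915.59, ∠ = arctan(826/395) ≈ 64.44°
|L| = 500 · 8.4332e+05 / 7.6106e+05 ≈ 554.04
Gain = 20 log₁₀(554.04) ≈ 54.87 dB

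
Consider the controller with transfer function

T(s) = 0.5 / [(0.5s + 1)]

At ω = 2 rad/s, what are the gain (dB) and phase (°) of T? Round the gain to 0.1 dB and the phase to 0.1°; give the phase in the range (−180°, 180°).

At ω = 2 rad/s:
pole (1 + j2·0.5) = 1 + j1 → |·| ≈ 1.4142, ∠ ≈ 45.00°
|T| = 0.5 · 1 / (1.4142) ≈ 0.35356
Gain = 20 log₁₀(0.35356) ≈ -9.03 dB
∠T = (0°) − (45.00°) = -45.00°

-9.0 dB, -45.0°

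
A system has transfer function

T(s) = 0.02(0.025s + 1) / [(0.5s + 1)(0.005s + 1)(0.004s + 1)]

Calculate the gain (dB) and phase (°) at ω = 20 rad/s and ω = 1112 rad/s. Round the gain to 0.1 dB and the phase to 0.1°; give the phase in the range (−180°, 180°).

At ω = 20 rad/s:
zero (1 + j20·0.025) = 1 + j0.5 → |·| ≈ 1.118, ∠ ≈ 26.57°
pole (1 + j20·0.5) = 1 + j10 → |·| ≈ 10.05, ∠ ≈ 84.29°
pole (1 + j20·0.005) = 1 + j0.1 → |·| ≈ 1.005, ∠ ≈ 5.71°
pole (1 + j20·0.004) = 1 + j0.08 → |·| ≈ 1.0032, ∠ ≈ 4.57°
|T| = 0.02 · 1.118 / (10.05 · 1.005 · 1.0032) ≈ 0.0022067
Gain = 20 log₁₀(0.0022067) ≈ -53.13 dB
∠T = (26.57°) − (84.29° + 5.71° + 4.57°) = -68.00°

At ω = 1112 rad/s:
zero (1 + j1112·0.025) = 1 + j27.8 → |·| ≈ 27.818, ∠ ≈ 87.94°
pole (1 + j1112·0.5) = 1 + j556 → |·| ≈ 556, ∠ ≈ 89.90°
pole (1 + j1112·0.005) = 1 + j5.56 → |·| ≈ 5.6492, ∠ ≈ 79.80°
pole (1 + j1112·0.004) = 1 + j4.448 → |·| ≈ 4.559, ∠ ≈ 77.33°
|T| = 0.02 · 27.818 / (556 · 5.6492 · 4.559) ≈ 3.8853e-05
Gain = 20 log₁₀(3.8853e-05) ≈ -88.21 dB
∠T = (87.94°) − (89.90° + 79.80° + 77.33°) = -159.09°

ω = 20: -53.1 dB, -68.0°; ω = 1112: -88.2 dB, -159.1°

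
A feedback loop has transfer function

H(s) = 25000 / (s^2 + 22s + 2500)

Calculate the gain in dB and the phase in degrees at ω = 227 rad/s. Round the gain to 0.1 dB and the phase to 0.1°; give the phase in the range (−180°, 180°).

At s = jω = j227:
quadratic: (j227)² + 22·j227 + 2500 = -49029 + j4994 → |·| ≈ 49283, ∠ ≈ 174.18°
|H| = 25000 / 49283 ≈ 0.50727
Gain = 20 log₁₀(0.50727) ≈ -5.90 dB
∠H = 0.00° − 174.18° = -174.18°

-5.9 dB, -174.2°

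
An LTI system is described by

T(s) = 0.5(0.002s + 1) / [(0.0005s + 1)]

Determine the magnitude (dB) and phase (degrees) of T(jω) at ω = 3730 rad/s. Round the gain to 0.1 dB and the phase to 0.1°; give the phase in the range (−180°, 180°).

At ω = 3730 rad/s:
zero (1 + j3730·0.002) = 1 + j7.46 → |·| ≈ 7.5267, ∠ ≈ 82.37°
pole (1 + j3730·0.0005) = 1 + j1.865 → |·| ≈ 2.1162, ∠ ≈ 61.80°
|T| = 0.5 · 7.5267 / (2.1162) ≈ 1.7784
Gain = 20 log₁₀(1.7784) ≈ 5.00 dB
∠T = (82.37°) − (61.80°) = 20.57°

5.0 dB, 20.6°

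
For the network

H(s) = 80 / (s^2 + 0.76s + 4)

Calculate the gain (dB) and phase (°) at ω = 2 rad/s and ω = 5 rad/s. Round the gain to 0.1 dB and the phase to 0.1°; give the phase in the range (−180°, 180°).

At s = jω = j2:
quadratic: (j2)² + 0.76·j2 + 4 = 0 + j1.52 → |·| ≈ 1.52, ∠ ≈ 90.00°
|H| = 80 / 1.52 ≈ 52.632
Gain = 20 log₁₀(52.632) ≈ 34.42 dB
∠H = 0.00° − 90.00° = -90.00°

At s = jω = j5:
quadratic: (j5)² + 0.76·j5 + 4 = -21 + j3.8 → |·| ≈ 21.341, ∠ ≈ 169.74°
|H| = 80 / 21.341 ≈ 3.7487
Gain = 20 log₁₀(3.7487) ≈ 11.48 dB
∠H = 0.00° − 169.74° = -169.74°

ω = 2: 34.4 dB, -90.0°; ω = 5: 11.5 dB, -169.7°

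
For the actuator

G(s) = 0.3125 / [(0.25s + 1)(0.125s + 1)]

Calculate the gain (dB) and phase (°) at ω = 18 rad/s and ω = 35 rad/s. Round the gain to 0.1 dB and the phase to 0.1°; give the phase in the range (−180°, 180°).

ω = 18: -31.2 dB, -143.5°; ω = 35: -42.0 dB, -160.6°

At ω = 18 rad/s:
pole (1 + j18·0.25) = 1 + j4.5 → |·| ≈ 4.6098, ∠ ≈ 77.47°
pole (1 + j18·0.125) = 1 + j2.25 → |·| ≈ 2.4622, ∠ ≈ 66.04°
|G| = 0.3125 · 1 / (4.6098 · 2.4622) ≈ 0.027532
Gain = 20 log₁₀(0.027532) ≈ -31.20 dB
∠G = (0°) − (77.47° + 66.04°) = -143.51°

At ω = 35 rad/s:
pole (1 + j35·0.25) = 1 + j8.75 → |·| ≈ 8.807, ∠ ≈ 83.48°
pole (1 + j35·0.125) = 1 + j4.375 → |·| ≈ 4.4878, ∠ ≈ 77.12°
|G| = 0.3125 · 1 / (8.807 · 4.4878) ≈ 0.0079066
Gain = 20 log₁₀(0.0079066) ≈ -42.04 dB
∠G = (0°) − (83.48° + 77.12°) = -160.60°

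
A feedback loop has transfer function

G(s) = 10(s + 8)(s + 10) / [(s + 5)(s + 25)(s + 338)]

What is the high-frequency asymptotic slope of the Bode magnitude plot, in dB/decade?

-20 dB/decade

Each pole contributes −20 dB/decade at high frequency; each zero contributes +20 dB/decade.
Net: 2 zero(s) − 3 pole(s) → -20 dB/decade.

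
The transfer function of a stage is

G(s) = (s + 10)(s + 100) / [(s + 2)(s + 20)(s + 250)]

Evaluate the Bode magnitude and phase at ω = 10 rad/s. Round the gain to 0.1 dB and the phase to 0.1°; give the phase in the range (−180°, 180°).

-32.1 dB, -56.8°

At s = jω = j10:
zero (s+10): 10 + j10 → |·| = √(10²+10²) = √200 ≈ 14.142, ∠ = arctan(10/10) ≈ 45.00°
zero (s+100): 100 + j10 → |·| = √(100²+10²) = √10100 ≈ 100.5, ∠ = arctan(10/100) ≈ 5.71°
pole (s+2): 2 + j10 → |·| = √(2²+10²) = √104 ≈ 10.198, ∠ = arctan(10/2) ≈ 78.69°
pole (s+20): 20 + j10 → |·| = √(20²+10²) = √500 ≈ 22.361, ∠ = arctan(10/20) ≈ 26.57°
pole (s+250): 250 + j10 → |·| = √(250²+10²) = √62600 ≈ 250.2, ∠ = arctan(10/250) ≈ 2.29°
|G| = 1 · 1421.3 / 57055 ≈ 0.024911
Gain = 20 log₁₀(0.024911) ≈ -32.07 dB
∠G = 50.71° − 107.55° = -56.84°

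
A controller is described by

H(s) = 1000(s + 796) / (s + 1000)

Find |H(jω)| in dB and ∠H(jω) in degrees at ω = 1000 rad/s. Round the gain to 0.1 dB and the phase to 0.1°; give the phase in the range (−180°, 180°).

At s = jω = j1000:
zero (s+796): 796 + j1000 → |·| = √(796²+1000²) = √1633616 ≈ 1278.1, ∠ = arctan(1000/796) ≈ 51.48°
pole (s+1000): 1000 + j1000 → |·| = √(1000²+1000²) = √2000000 ≈ 1414.2, ∠ = arctan(1000/1000) ≈ 45.00°
|H| = 1000 · 1278.1 / 1414.2 ≈ 903.76
Gain = 20 log₁₀(903.76) ≈ 59.12 dB
∠H = 51.48° − 45.00° = 6.48°

59.1 dB, 6.5°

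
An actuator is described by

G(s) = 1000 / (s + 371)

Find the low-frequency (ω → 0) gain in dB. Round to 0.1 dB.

G(0) = 1000 / (371) ≈ 2.6954
20 log₁₀(2.6954) ≈ 8.61 dB

8.6 dB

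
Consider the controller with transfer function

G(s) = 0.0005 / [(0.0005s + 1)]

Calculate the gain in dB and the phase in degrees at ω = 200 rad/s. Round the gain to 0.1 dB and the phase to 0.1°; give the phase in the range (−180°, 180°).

At ω = 200 rad/s:
pole (1 + j200·0.0005) = 1 + j0.1 → |·| ≈ 1.005, ∠ ≈ 5.71°
|G| = 0.0005 · 1 / (1.005) ≈ 0.00049751
Gain = 20 log₁₀(0.00049751) ≈ -66.06 dB
∠G = (0°) − (5.71°) = -5.71°

-66.1 dB, -5.7°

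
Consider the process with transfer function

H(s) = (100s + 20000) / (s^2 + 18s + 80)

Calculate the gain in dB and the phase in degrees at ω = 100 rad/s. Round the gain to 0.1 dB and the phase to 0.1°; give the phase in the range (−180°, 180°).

Substitute s = j100:
Numerator: 100(j100) + 20000 = 20000 + j10000
Denominator: (j100)^2 + 18(j100) + 80 = -9920 + j1800
|N| = √(20000² + 10000²) ≈ 22361, ∠N ≈ 26.57°
|D| = √(9920² + 1800²) ≈ 10082, ∠D ≈ 169.72°
|H| = 22361 / 10082 ≈ 2.2179
Gain = 20 log₁₀(2.2179) ≈ 6.92 dB
∠H = 26.57° − 169.72° = -143.15°

6.9 dB, -143.2°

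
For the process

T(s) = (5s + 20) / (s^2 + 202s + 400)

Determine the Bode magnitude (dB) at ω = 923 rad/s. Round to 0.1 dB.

-45.5 dB

Substitute s = j923:
Numerator: 5(j923) + 20 = 20 + j4615
Denominator: (j923)^2 + 202(j923) + 400 = -851529 + j186446
|N| = √(20² + 4615²) ≈ 4615, ∠N ≈ 89.75°
|D| = √(851529² + 186446²) ≈ 8.717e+05, ∠D ≈ 167.65°
|T| = 4615 / 8.717e+05 ≈ 0.0052943
Gain = 20 log₁₀(0.0052943) ≈ -45.52 dB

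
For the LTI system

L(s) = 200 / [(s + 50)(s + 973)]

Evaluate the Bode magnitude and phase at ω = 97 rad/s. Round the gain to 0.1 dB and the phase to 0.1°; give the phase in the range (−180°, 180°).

At s = jω = j97:
pole (s+50): 50 + j97 → |·| = √(50²+97²) = √11909 ≈ 109.13, ∠ = arctan(97/50) ≈ 62.73°
pole (s+973): 973 + j97 → |·| = √(973²+97²) = √956138 ≈ 977.82, ∠ = arctan(97/973) ≈ 5.69°
|L| = 200 / 1.0671e+05 ≈ 0.0018742
Gain = 20 log₁₀(0.0018742) ≈ -54.54 dB
∠L = 0.00° − 68.42° = -68.42°

-54.5 dB, -68.4°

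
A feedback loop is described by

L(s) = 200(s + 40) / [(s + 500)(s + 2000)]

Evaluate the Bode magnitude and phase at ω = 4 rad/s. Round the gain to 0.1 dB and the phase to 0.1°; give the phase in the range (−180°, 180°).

At s = jω = j4:
zero (s+40): 40 + j4 → |·| = √(40²+4²) = √1616 ≈ 40.2, ∠ = arctan(4/40) ≈ 5.71°
pole (s+500): 500 + j4 → |·| = √(500²+4²) = √250016 ≈ 500.02, ∠ = arctan(4/500) ≈ 0.46°
pole (s+2000): 2000 + j4 → |·| = √(2000²+4²) = √4000016 ≈ 2000, ∠ = arctan(4/2000) ≈ 0.11°
|L| = 200 · 40.2 / 1e+06 ≈ 0.00804
Gain = 20 log₁₀(0.00804) ≈ -41.89 dB
∠L = 5.71° − 0.57° = 5.14°

-41.9 dB, 5.1°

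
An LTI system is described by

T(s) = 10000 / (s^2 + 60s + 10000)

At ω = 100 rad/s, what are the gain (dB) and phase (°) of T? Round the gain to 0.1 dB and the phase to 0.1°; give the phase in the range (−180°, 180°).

At s = jω = j100:
quadratic: (j100)² + 60·j100 + 10000 = 0 + j6000 → |·| ≈ 6000, ∠ ≈ 90.00°
|T| = 10000 / 6000 ≈ 1.6667
Gain = 20 log₁₀(1.6667) ≈ 4.44 dB
∠T = 0.00° − 90.00° = -90.00°

4.4 dB, -90.0°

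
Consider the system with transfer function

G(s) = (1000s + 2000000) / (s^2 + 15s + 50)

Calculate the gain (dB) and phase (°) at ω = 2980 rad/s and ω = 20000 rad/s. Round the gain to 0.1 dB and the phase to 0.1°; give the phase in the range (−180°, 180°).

Substitute s = j2980:
Numerator: 1000(j2980) + 2000000 = 2000000 + j2980000
Denominator: (j2980)^2 + 15(j2980) + 50 = -8880350 + j44700
|N| = √(2000000² + 2980000²) ≈ 3.5889e+06, ∠N ≈ 56.13°
|D| = √(8880350² + 44700²) ≈ 8.8805e+06, ∠D ≈ 179.71°
|G| = 3.5889e+06 / 8.8805e+06 ≈ 0.40413
Gain = 20 log₁₀(0.40413) ≈ -7.87 dB
∠G = 56.13° − 179.71° = -123.58°

Substitute s = j20000:
Numerator: 1000(j20000) + 2000000 = 2000000 + j20000000
Denominator: (j20000)^2 + 15(j20000) + 50 = -399999950 + j300000
|N| = √(2000000² + 20000000²) ≈ 2.01e+07, ∠N ≈ 84.29°
|D| = √(399999950² + 300000²) ≈ 4e+08, ∠D ≈ 179.96°
|G| = 2.01e+07 / 4e+08 ≈ 0.05025
Gain = 20 log₁₀(0.05025) ≈ -25.98 dB
∠G = 84.29° − 179.96° = -95.67°

ω = 2980: -7.9 dB, -123.6°; ω = 20000: -26.0 dB, -95.7°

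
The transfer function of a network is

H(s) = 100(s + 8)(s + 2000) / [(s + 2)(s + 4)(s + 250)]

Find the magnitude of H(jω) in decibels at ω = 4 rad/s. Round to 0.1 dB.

49.0 dB

At s = jω = j4:
zero (s+8): 8 + j4 → |·| = √(8²+4²) = √80 ≈ 8.9443, ∠ = arctan(4/8) ≈ 26.57°
zero (s+2000): 2000 + j4 → |·| = √(2000²+4²) = √4000016 ≈ 2000, ∠ = arctan(4/2000) ≈ 0.11°
pole (s+2): 2 + j4 → |·| = √(2²+4²) = √20 ≈ 4.4721, ∠ = arctan(4/2) ≈ 63.43°
pole (s+4): 4 + j4 → |·| = √(4²+4²) = √32 ≈ 5.6569, ∠ = arctan(4/4) ≈ 45.00°
pole (s+250): 250 + j4 → |·| = √(250²+4²) = √62516 ≈ 250.03, ∠ = arctan(4/250) ≈ 0.92°
|H| = 100 · 17889 / 6325.3 ≈ 282.82
Gain = 20 log₁₀(282.82) ≈ 49.03 dB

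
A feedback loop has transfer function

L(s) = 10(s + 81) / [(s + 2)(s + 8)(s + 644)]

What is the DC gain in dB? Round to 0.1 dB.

-22.1 dB

L(0) = 10·81 / (2·8·644) ≈ 0.07861
20 log₁₀(0.07861) ≈ -22.09 dB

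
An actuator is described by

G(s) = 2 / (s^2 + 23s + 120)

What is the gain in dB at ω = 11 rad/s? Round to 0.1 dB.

Substitute s = j11:
Numerator: 2 = 2 + j0
Denominator: (j11)^2 + 23(j11) + 120 = -1 + j253
|N| = √(2² + 0²) ≈ 2, ∠N ≈ 0.00°
|D| = √(1² + 253²) ≈ 253, ∠D ≈ 90.23°
|G| = 2 / 253 ≈ 0.0079051
Gain = 20 log₁₀(0.0079051) ≈ -42.04 dB

-42.0 dB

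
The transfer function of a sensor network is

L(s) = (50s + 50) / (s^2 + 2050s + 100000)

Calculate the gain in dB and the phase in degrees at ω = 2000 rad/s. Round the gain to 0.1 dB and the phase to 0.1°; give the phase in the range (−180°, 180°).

-35.1 dB, -43.6°

Substitute s = j2000:
Numerator: 50(j2000) + 50 = 50 + j100000
Denominator: (j2000)^2 + 2050(j2000) + 100000 = -3900000 + j4100000
|N| = √(50² + 100000²) ≈ 1e+05, ∠N ≈ 89.97°
|D| = √(3900000² + 4100000²) ≈ 5.6586e+06, ∠D ≈ 133.57°
|L| = 1e+05 / 5.6586e+06 ≈ 0.017672
Gain = 20 log₁₀(0.017672) ≈ -35.05 dB
∠L = 89.97° − 133.57° = -43.60°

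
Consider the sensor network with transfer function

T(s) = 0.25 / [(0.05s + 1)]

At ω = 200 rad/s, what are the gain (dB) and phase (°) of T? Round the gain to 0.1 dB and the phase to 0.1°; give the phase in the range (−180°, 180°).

-32.1 dB, -84.3°

At ω = 200 rad/s:
pole (1 + j200·0.05) = 1 + j10 → |·| ≈ 10.05, ∠ ≈ 84.29°
|T| = 0.25 · 1 / (10.05) ≈ 0.024876
Gain = 20 log₁₀(0.024876) ≈ -32.08 dB
∠T = (0°) − (84.29°) = -84.29°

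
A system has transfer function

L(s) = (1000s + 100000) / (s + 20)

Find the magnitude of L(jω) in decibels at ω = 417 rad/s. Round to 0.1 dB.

60.2 dB

Substitute s = j417:
Numerator: 1000(j417) + 100000 = 100000 + j417000
Denominator: (j417) + 20 = 20 + j417
|N| = √(100000² + 417000²) ≈ 4.2882e+05, ∠N ≈ 76.51°
|D| = √(20² + 417²) ≈ 417.48, ∠D ≈ 87.25°
|L| = 4.2882e+05 / 417.48 ≈ 1027.2
Gain = 20 log₁₀(1027.2) ≈ 60.23 dB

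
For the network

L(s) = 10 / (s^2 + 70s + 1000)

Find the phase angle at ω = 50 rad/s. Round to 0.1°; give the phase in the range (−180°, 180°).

-113.2°

Substitute s = j50:
Numerator: 10 = 10 + j0
Denominator: (j50)^2 + 70(j50) + 1000 = -1500 + j3500
|N| = √(10² + 0²) ≈ 10, ∠N ≈ 0.00°
|D| = √(1500² + 3500²) ≈ 3807.9, ∠D ≈ 113.20°
∠L = 0.00° − 113.20° = -113.20°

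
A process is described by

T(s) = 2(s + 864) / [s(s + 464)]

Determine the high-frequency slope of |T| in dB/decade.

-20 dB/decade

Each pole contributes −20 dB/decade at high frequency; each zero contributes +20 dB/decade.
Net: 1 zero(s) − 2 pole(s) → -20 dB/decade.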